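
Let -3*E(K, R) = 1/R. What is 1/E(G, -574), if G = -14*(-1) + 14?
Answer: 1722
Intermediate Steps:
G = 28 (G = 14 + 14 = 28)
E(K, R) = -1/(3*R)
1/E(G, -574) = 1/(-⅓/(-574)) = 1/(-⅓*(-1/574)) = 1/(1/1722) = 1722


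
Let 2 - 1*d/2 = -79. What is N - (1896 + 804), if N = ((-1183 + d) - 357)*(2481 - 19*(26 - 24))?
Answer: -3369154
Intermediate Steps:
d = 162 (d = 4 - 2*(-79) = 4 + 158 = 162)
N = -3366454 (N = ((-1183 + 162) - 357)*(2481 - 19*(26 - 24)) = (-1021 - 357)*(2481 - 19*2) = -1378*(2481 - 38) = -1378*2443 = -3366454)
N - (1896 + 804) = -3366454 - (1896 + 804) = -3366454 - 1*2700 = -3366454 - 2700 = -3369154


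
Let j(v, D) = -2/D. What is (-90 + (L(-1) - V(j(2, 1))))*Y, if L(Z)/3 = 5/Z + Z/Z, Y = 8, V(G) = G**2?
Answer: -848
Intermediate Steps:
L(Z) = 3 + 15/Z (L(Z) = 3*(5/Z + Z/Z) = 3*(5/Z + 1) = 3*(1 + 5/Z) = 3 + 15/Z)
(-90 + (L(-1) - V(j(2, 1))))*Y = (-90 + ((3 + 15/(-1)) - (-2/1)**2))*8 = (-90 + ((3 + 15*(-1)) - (-2*1)**2))*8 = (-90 + ((3 - 15) - 1*(-2)**2))*8 = (-90 + (-12 - 1*4))*8 = (-90 + (-12 - 4))*8 = (-90 - 16)*8 = -106*8 = -848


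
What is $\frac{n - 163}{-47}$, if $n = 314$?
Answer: $- \frac{151}{47} \approx -3.2128$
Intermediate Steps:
$\frac{n - 163}{-47} = \frac{314 - 163}{-47} = - \frac{314 - 163}{47} = \left(- \frac{1}{47}\right) 151 = - \frac{151}{47}$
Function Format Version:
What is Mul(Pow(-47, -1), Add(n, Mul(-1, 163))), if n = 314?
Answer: Rational(-151, 47) ≈ -3.2128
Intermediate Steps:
Mul(Pow(-47, -1), Add(n, Mul(-1, 163))) = Mul(Pow(-47, -1), Add(314, Mul(-1, 163))) = Mul(Rational(-1, 47), Add(314, -163)) = Mul(Rational(-1, 47), 151) = Rational(-151, 47)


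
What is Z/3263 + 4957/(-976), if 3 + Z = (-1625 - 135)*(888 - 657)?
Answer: -412980179/3184688 ≈ -129.68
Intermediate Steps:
Z = -406563 (Z = -3 + (-1625 - 135)*(888 - 657) = -3 - 1760*231 = -3 - 406560 = -406563)
Z/3263 + 4957/(-976) = -406563/3263 + 4957/(-976) = -406563*1/3263 + 4957*(-1/976) = -406563/3263 - 4957/976 = -412980179/3184688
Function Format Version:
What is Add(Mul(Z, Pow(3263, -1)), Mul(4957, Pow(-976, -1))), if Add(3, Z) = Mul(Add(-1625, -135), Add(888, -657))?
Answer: Rational(-412980179, 3184688) ≈ -129.68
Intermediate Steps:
Z = -406563 (Z = Add(-3, Mul(Add(-1625, -135), Add(888, -657))) = Add(-3, Mul(-1760, 231)) = Add(-3, -406560) = -406563)
Add(Mul(Z, Pow(3263, -1)), Mul(4957, Pow(-976, -1))) = Add(Mul(-406563, Pow(3263, -1)), Mul(4957, Pow(-976, -1))) = Add(Mul(-406563, Rational(1, 3263)), Mul(4957, Rational(-1, 976))) = Add(Rational(-406563, 3263), Rational(-4957, 976)) = Rational(-412980179, 3184688)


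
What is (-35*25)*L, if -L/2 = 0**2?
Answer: 0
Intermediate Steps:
L = 0 (L = -2*0**2 = -2*0 = 0)
(-35*25)*L = -35*25*0 = -875*0 = 0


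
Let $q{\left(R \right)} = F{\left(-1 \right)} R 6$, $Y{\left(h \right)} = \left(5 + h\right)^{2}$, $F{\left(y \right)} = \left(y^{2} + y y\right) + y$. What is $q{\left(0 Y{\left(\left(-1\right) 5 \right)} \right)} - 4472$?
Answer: $-4472$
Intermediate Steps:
$F{\left(y \right)} = y + 2 y^{2}$ ($F{\left(y \right)} = \left(y^{2} + y^{2}\right) + y = 2 y^{2} + y = y + 2 y^{2}$)
$q{\left(R \right)} = 6 R$ ($q{\left(R \right)} = - (1 + 2 \left(-1\right)) R 6 = - (1 - 2) R 6 = \left(-1\right) \left(-1\right) R 6 = 1 R 6 = R 6 = 6 R$)
$q{\left(0 Y{\left(\left(-1\right) 5 \right)} \right)} - 4472 = 6 \cdot 0 \left(5 - 5\right)^{2} - 4472 = 6 \cdot 0 \cdot 0^{2} - 4472 = 6 \cdot 0 \cdot 0 - 4472 = 6 \cdot 0 - 4472 = 0 - 4472 = -4472$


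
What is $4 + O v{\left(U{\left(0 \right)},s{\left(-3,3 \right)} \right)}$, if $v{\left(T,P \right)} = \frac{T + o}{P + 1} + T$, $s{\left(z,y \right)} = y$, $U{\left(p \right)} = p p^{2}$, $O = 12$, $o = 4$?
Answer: $16$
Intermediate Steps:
$U{\left(p \right)} = p^{3}$
$v{\left(T,P \right)} = T + \frac{4 + T}{1 + P}$ ($v{\left(T,P \right)} = \frac{T + 4}{P + 1} + T = \frac{4 + T}{1 + P} + T = T + \frac{4 + T}{1 + P}$)
$4 + O v{\left(U{\left(0 \right)},s{\left(-3,3 \right)} \right)} = 4 + 12 \frac{4 + 2 \cdot 0^{3} + 3 \cdot 0^{3}}{1 + 3} = 4 + 12 \frac{4 + 2 \cdot 0 + 3 \cdot 0}{4} = 4 + 12 \frac{4 + 0 + 0}{4} = 4 + 12 \cdot \frac{1}{4} \cdot 4 = 4 + 12 \cdot 1 = 4 + 12 = 16$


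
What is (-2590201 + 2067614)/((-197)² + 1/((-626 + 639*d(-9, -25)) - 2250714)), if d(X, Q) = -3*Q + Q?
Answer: -1159824361930/86132306509 ≈ -13.466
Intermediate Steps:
d(X, Q) = -2*Q
(-2590201 + 2067614)/((-197)² + 1/((-626 + 639*d(-9, -25)) - 2250714)) = (-2590201 + 2067614)/((-197)² + 1/((-626 + 639*(-2*(-25))) - 2250714)) = -522587/(38809 + 1/((-626 + 639*50) - 2250714)) = -522587/(38809 + 1/((-626 + 31950) - 2250714)) = -522587/(38809 + 1/(31324 - 2250714)) = -522587/(38809 + 1/(-2219390)) = -522587/(38809 - 1/2219390) = -522587/86132306509/2219390 = -522587*2219390/86132306509 = -1159824361930/86132306509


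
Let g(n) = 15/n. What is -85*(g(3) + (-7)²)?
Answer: -4590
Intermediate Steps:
-85*(g(3) + (-7)²) = -85*(15/3 + (-7)²) = -85*(15*(⅓) + 49) = -85*(5 + 49) = -85*54 = -4590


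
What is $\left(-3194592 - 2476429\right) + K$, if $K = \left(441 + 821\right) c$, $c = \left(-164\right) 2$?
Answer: $-6084957$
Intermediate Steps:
$c = -328$
$K = -413936$ ($K = \left(441 + 821\right) \left(-328\right) = 1262 \left(-328\right) = -413936$)
$\left(-3194592 - 2476429\right) + K = \left(-3194592 - 2476429\right) - 413936 = -5671021 - 413936 = -6084957$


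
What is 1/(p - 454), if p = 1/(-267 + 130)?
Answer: -137/62199 ≈ -0.0022026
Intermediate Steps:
p = -1/137 (p = 1/(-137) = -1/137 ≈ -0.0072993)
1/(p - 454) = 1/(-1/137 - 454) = 1/(-62199/137) = -137/62199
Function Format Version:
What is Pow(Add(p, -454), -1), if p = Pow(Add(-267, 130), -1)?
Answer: Rational(-137, 62199) ≈ -0.0022026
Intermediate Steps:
p = Rational(-1, 137) (p = Pow(-137, -1) = Rational(-1, 137) ≈ -0.0072993)
Pow(Add(p, -454), -1) = Pow(Add(Rational(-1, 137), -454), -1) = Pow(Rational(-62199, 137), -1) = Rational(-137, 62199)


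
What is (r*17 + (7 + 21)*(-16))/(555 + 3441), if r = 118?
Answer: 779/1998 ≈ 0.38989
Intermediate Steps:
(r*17 + (7 + 21)*(-16))/(555 + 3441) = (118*17 + (7 + 21)*(-16))/(555 + 3441) = (2006 + 28*(-16))/3996 = (2006 - 448)*(1/3996) = 1558*(1/3996) = 779/1998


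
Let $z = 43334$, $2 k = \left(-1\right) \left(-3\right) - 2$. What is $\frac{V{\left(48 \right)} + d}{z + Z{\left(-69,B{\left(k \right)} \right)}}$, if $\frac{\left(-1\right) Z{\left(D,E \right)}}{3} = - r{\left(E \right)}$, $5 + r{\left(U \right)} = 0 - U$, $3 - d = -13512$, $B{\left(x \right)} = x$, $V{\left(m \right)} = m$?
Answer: $\frac{27126}{86635} \approx 0.31311$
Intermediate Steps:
$k = \frac{1}{2}$ ($k = \frac{\left(-1\right) \left(-3\right) - 2}{2} = \frac{3 - 2}{2} = \frac{1}{2} \cdot 1 = \frac{1}{2} \approx 0.5$)
$d = 13515$ ($d = 3 - -13512 = 3 + 13512 = 13515$)
$r{\left(U \right)} = -5 - U$ ($r{\left(U \right)} = -5 + \left(0 - U\right) = -5 - U$)
$Z{\left(D,E \right)} = -15 - 3 E$ ($Z{\left(D,E \right)} = - 3 \left(- (-5 - E)\right) = - 3 \left(5 + E\right) = -15 - 3 E$)
$\frac{V{\left(48 \right)} + d}{z + Z{\left(-69,B{\left(k \right)} \right)}} = \frac{48 + 13515}{43334 - \frac{33}{2}} = \frac{13563}{43334 - \frac{33}{2}} = \frac{13563}{\frac{86635}{2}} = 13563 \cdot \frac{2}{86635} = \frac{27126}{86635}$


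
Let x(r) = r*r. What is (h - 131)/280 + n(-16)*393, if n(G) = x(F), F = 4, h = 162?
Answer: 1760671/280 ≈ 6288.1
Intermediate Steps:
x(r) = r²
n(G) = 16 (n(G) = 4² = 16)
(h - 131)/280 + n(-16)*393 = (162 - 131)/280 + 16*393 = 31*(1/280) + 6288 = 31/280 + 6288 = 1760671/280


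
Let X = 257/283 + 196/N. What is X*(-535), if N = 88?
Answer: -10443735/6226 ≈ -1677.4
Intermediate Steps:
X = 19521/6226 (X = 257/283 + 196/88 = 257*(1/283) + 196*(1/88) = 257/283 + 49/22 = 19521/6226 ≈ 3.1354)
X*(-535) = (19521/6226)*(-535) = -10443735/6226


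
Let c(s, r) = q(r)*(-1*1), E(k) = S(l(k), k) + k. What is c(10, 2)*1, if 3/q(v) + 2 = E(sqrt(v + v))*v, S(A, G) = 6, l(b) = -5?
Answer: -3/14 ≈ -0.21429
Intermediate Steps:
E(k) = 6 + k
q(v) = 3/(-2 + v*(6 + sqrt(2)*sqrt(v))) (q(v) = 3/(-2 + (6 + sqrt(v + v))*v) = 3/(-2 + (6 + sqrt(2*v))*v) = 3/(-2 + (6 + sqrt(2)*sqrt(v))*v) = 3/(-2 + v*(6 + sqrt(2)*sqrt(v))))
c(s, r) = -3/(-2 + r*(6 + sqrt(2)*sqrt(r))) (c(s, r) = (3/(-2 + r*(6 + sqrt(2)*sqrt(r))))*(-1*1) = (3/(-2 + r*(6 + sqrt(2)*sqrt(r))))*(-1) = -3/(-2 + r*(6 + sqrt(2)*sqrt(r))))
c(10, 2)*1 = -3/(-2 + 2*(6 + sqrt(2)*sqrt(2)))*1 = -3/(-2 + 2*(6 + 2))*1 = -3/(-2 + 2*8)*1 = -3/(-2 + 16)*1 = -3/14*1 = -3/14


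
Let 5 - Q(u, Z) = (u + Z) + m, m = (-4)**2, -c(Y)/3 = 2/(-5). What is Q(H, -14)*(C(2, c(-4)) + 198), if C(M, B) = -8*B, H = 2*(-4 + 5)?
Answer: 942/5 ≈ 188.40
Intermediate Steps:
c(Y) = 6/5 (c(Y) = -6/(-5) = -6*(-1)/5 = -3*(-2/5) = 6/5)
m = 16
H = 2 (H = 2*1 = 2)
Q(u, Z) = -11 - Z - u (Q(u, Z) = 5 - ((u + Z) + 16) = 5 - ((Z + u) + 16) = 5 - (16 + Z + u) = 5 + (-16 - Z - u) = -11 - Z - u)
Q(H, -14)*(C(2, c(-4)) + 198) = (-11 - 1*(-14) - 1*2)*(-8*6/5 + 198) = (-11 + 14 - 2)*(-48/5 + 198) = 1*(942/5) = 942/5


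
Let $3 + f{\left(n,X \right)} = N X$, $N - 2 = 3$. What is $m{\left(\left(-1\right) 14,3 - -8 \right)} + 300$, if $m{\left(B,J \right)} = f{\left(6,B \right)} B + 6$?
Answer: $1328$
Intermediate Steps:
$N = 5$ ($N = 2 + 3 = 5$)
$f{\left(n,X \right)} = -3 + 5 X$
$m{\left(B,J \right)} = 6 + B \left(-3 + 5 B\right)$ ($m{\left(B,J \right)} = \left(-3 + 5 B\right) B + 6 = B \left(-3 + 5 B\right) + 6 = 6 + B \left(-3 + 5 B\right)$)
$m{\left(\left(-1\right) 14,3 - -8 \right)} + 300 = \left(6 + \left(-1\right) 14 \left(-3 + 5 \left(\left(-1\right) 14\right)\right)\right) + 300 = \left(6 - 14 \left(-3 + 5 \left(-14\right)\right)\right) + 300 = \left(6 - 14 \left(-3 - 70\right)\right) + 300 = \left(6 - -1022\right) + 300 = \left(6 + 1022\right) + 300 = 1028 + 300 = 1328$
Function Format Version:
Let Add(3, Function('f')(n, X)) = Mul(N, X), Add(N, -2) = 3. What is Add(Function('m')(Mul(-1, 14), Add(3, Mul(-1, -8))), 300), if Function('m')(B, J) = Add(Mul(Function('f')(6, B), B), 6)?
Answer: 1328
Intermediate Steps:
N = 5 (N = Add(2, 3) = 5)
Function('f')(n, X) = Add(-3, Mul(5, X))
Function('m')(B, J) = Add(6, Mul(B, Add(-3, Mul(5, B)))) (Function('m')(B, J) = Add(Mul(Add(-3, Mul(5, B)), B), 6) = Add(Mul(B, Add(-3, Mul(5, B))), 6) = Add(6, Mul(B, Add(-3, Mul(5, B)))))
Add(Function('m')(Mul(-1, 14), Add(3, Mul(-1, -8))), 300) = Add(Add(6, Mul(Mul(-1, 14), Add(-3, Mul(5, Mul(-1, 14))))), 300) = Add(Add(6, Mul(-14, Add(-3, Mul(5, -14)))), 300) = Add(Add(6, Mul(-14, Add(-3, -70))), 300) = Add(Add(6, Mul(-14, -73)), 300) = Add(Add(6, 1022), 300) = Add(1028, 300) = 1328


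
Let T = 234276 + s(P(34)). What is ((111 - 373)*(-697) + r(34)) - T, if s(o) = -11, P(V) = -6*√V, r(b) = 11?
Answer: -51640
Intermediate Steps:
T = 234265 (T = 234276 - 11 = 234265)
((111 - 373)*(-697) + r(34)) - T = ((111 - 373)*(-697) + 11) - 1*234265 = (-262*(-697) + 11) - 234265 = (182614 + 11) - 234265 = 182625 - 234265 = -51640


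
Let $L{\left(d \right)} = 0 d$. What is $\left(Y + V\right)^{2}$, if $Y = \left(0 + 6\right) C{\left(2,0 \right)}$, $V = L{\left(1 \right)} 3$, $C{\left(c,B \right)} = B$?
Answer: $0$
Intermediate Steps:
$L{\left(d \right)} = 0$
$V = 0$ ($V = 0 \cdot 3 = 0$)
$Y = 0$ ($Y = \left(0 + 6\right) 0 = 6 \cdot 0 = 0$)
$\left(Y + V\right)^{2} = \left(0 + 0\right)^{2} = 0^{2} = 0$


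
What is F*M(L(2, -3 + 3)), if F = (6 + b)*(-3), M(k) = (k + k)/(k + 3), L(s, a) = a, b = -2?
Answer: 0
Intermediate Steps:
M(k) = 2*k/(3 + k) (M(k) = (2*k)/(3 + k) = 2*k/(3 + k))
F = -12 (F = (6 - 2)*(-3) = 4*(-3) = -12)
F*M(L(2, -3 + 3)) = -24*(-3 + 3)/(3 + (-3 + 3)) = -24*0/(3 + 0) = -24*0/3 = -12*0 = 0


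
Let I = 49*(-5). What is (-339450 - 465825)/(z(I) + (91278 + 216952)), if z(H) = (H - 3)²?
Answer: -805275/369734 ≈ -2.1780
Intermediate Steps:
I = -245
z(H) = (-3 + H)²
(-339450 - 465825)/(z(I) + (91278 + 216952)) = (-339450 - 465825)/((-3 - 245)² + (91278 + 216952)) = -805275/((-248)² + 308230) = -805275/(61504 + 308230) = -805275/369734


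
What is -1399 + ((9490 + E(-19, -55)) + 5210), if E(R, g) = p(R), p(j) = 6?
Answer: 13307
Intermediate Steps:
E(R, g) = 6
-1399 + ((9490 + E(-19, -55)) + 5210) = -1399 + ((9490 + 6) + 5210) = -1399 + (9496 + 5210) = -1399 + 14706 = 13307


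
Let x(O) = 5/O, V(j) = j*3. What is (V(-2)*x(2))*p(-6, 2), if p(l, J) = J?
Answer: -30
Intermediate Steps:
V(j) = 3*j
(V(-2)*x(2))*p(-6, 2) = ((3*(-2))*(5/2))*2 = -30/2*2 = -6*5/2*2 = -15*2 = -30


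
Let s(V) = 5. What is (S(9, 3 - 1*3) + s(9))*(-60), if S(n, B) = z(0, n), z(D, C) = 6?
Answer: -660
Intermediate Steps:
S(n, B) = 6
(S(9, 3 - 1*3) + s(9))*(-60) = (6 + 5)*(-60) = 11*(-60) = -660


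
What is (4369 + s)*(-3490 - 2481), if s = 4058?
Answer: -50317617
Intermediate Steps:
(4369 + s)*(-3490 - 2481) = (4369 + 4058)*(-3490 - 2481) = 8427*(-5971) = -50317617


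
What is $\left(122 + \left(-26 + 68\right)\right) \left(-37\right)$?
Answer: $-6068$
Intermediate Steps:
$\left(122 + \left(-26 + 68\right)\right) \left(-37\right) = \left(122 + 42\right) \left(-37\right) = 164 \left(-37\right) = -6068$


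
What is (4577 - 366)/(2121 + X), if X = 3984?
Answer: 4211/6105 ≈ 0.68976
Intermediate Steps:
(4577 - 366)/(2121 + X) = (4577 - 366)/(2121 + 3984) = 4211/6105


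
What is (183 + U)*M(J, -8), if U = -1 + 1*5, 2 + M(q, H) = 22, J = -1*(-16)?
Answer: 3740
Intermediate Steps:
J = 16
M(q, H) = 20 (M(q, H) = -2 + 22 = 20)
U = 4 (U = -1 + 5 = 4)
(183 + U)*M(J, -8) = (183 + 4)*20 = 187*20 = 3740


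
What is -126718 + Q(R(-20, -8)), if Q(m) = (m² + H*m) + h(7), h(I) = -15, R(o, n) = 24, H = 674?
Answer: -109981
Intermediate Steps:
Q(m) = -15 + m² + 674*m (Q(m) = (m² + 674*m) - 15 = -15 + m² + 674*m)
-126718 + Q(R(-20, -8)) = -126718 + (-15 + 24² + 674*24) = -126718 + (-15 + 576 + 16176) = -126718 + 16737 = -109981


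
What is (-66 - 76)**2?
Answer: 20164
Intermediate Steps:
(-66 - 76)**2 = (-142)**2 = 20164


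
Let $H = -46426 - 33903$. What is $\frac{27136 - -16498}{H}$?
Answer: $- \frac{43634}{80329} \approx -0.54319$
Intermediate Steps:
$H = -80329$ ($H = -46426 - 33903 = -80329$)
$\frac{27136 - -16498}{H} = \frac{27136 - -16498}{-80329} = \left(27136 + 16498\right) \left(- \frac{1}{80329}\right) = 43634 \left(- \frac{1}{80329}\right) = - \frac{43634}{80329}$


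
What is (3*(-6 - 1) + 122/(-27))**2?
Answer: 474721/729 ≈ 651.19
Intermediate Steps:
(3*(-6 - 1) + 122/(-27))**2 = (3*(-7) + 122*(-1/27))**2 = (-21 - 122/27)**2 = (-689/27)**2 = 474721/729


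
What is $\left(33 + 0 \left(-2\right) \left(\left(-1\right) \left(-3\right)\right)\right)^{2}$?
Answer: $1089$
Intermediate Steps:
$\left(33 + 0 \left(-2\right) \left(\left(-1\right) \left(-3\right)\right)\right)^{2} = \left(33 + 0 \cdot 3\right)^{2} = \left(33 + 0\right)^{2} = 33^{2} = 1089$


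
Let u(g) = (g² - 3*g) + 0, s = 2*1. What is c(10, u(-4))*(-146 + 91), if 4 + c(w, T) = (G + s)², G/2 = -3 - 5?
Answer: -10560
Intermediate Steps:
G = -16 (G = 2*(-3 - 5) = 2*(-8) = -16)
s = 2
u(g) = g² - 3*g
c(w, T) = 192 (c(w, T) = -4 + (-16 + 2)² = -4 + (-14)² = -4 + 196 = 192)
c(10, u(-4))*(-146 + 91) = 192*(-146 + 91) = 192*(-55) = -10560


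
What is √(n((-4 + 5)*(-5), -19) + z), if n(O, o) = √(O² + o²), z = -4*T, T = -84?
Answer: √(336 + √386) ≈ 18.859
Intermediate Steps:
z = 336 (z = -4*(-84) = 336)
√(n((-4 + 5)*(-5), -19) + z) = √(√(((-4 + 5)*(-5))² + (-19)²) + 336) = √(√((1*(-5))² + 361) + 336) = √(√((-5)² + 361) + 336) = √(√(25 + 361) + 336) = √(√386 + 336) = √(336 + √386)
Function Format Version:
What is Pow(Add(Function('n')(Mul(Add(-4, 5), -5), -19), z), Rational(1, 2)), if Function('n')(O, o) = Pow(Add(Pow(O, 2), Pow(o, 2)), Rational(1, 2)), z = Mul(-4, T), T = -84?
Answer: Pow(Add(336, Pow(386, Rational(1, 2))), Rational(1, 2)) ≈ 18.859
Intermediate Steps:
z = 336 (z = Mul(-4, -84) = 336)
Pow(Add(Function('n')(Mul(Add(-4, 5), -5), -19), z), Rational(1, 2)) = Pow(Add(Pow(Add(Pow(Mul(Add(-4, 5), -5), 2), Pow(-19, 2)), Rational(1, 2)), 336), Rational(1, 2)) = Pow(Add(Pow(Add(Pow(Mul(1, -5), 2), 361), Rational(1, 2)), 336), Rational(1, 2)) = Pow(Add(Pow(Add(Pow(-5, 2), 361), Rational(1, 2)), 336), Rational(1, 2)) = Pow(Add(Pow(Add(25, 361), Rational(1, 2)), 336), Rational(1, 2)) = Pow(Add(Pow(386, Rational(1, 2)), 336), Rational(1, 2)) = Pow(Add(336, Pow(386, Rational(1, 2))), Rational(1, 2))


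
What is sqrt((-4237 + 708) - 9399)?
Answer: 8*I*sqrt(202) ≈ 113.7*I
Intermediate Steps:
sqrt((-4237 + 708) - 9399) = sqrt(-3529 - 9399) = sqrt(-12928) = 8*I*sqrt(202)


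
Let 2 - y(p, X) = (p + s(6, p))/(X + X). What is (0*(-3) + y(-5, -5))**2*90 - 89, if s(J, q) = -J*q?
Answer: 3467/2 ≈ 1733.5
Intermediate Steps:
s(J, q) = -J*q
y(p, X) = 2 + 5*p/(2*X) (y(p, X) = 2 - (p - 1*6*p)/(X + X) = 2 - (p - 6*p)/(2*X) = 2 - (-5*p)*1/(2*X) = 2 - (-5)*p/(2*X) = 2 + 5*p/(2*X))
(0*(-3) + y(-5, -5))**2*90 - 89 = (0*(-3) + (2 + (5/2)*(-5)/(-5)))**2*90 - 89 = (0 + (2 + (5/2)*(-5)*(-1/5)))**2*90 - 89 = (0 + (2 + 5/2))**2*90 - 89 = (0 + 9/2)**2*90 - 89 = (9/2)**2*90 - 89 = (81/4)*90 - 89 = 3645/2 - 89 = 3467/2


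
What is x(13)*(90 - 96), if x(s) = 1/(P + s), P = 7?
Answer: -3/10 ≈ -0.30000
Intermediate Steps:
x(s) = 1/(7 + s)
x(13)*(90 - 96) = (90 - 96)/(7 + 13) = -6/20 = (1/20)*(-6) = -3/10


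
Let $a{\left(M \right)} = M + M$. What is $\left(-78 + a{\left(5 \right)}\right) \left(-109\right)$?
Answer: $7412$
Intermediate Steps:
$a{\left(M \right)} = 2 M$
$\left(-78 + a{\left(5 \right)}\right) \left(-109\right) = \left(-78 + 2 \cdot 5\right) \left(-109\right) = \left(-78 + 10\right) \left(-109\right) = \left(-68\right) \left(-109\right) = 7412$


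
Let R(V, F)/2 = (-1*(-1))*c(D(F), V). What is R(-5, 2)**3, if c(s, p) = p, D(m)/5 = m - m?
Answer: -1000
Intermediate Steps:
D(m) = 0 (D(m) = 5*(m - m) = 5*0 = 0)
R(V, F) = 2*V (R(V, F) = 2*((-1*(-1))*V) = 2*(1*V) = 2*V)
R(-5, 2)**3 = (2*(-5))**3 = (-10)**3 = -1000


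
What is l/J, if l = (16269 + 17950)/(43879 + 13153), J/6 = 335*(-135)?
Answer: -34219/15475633200 ≈ -2.2112e-6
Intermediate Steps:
J = -271350 (J = 6*(335*(-135)) = 6*(-45225) = -271350)
l = 34219/57032 ≈ 0.60000
l/J = (34219/57032)/(-271350) = (34219/57032)*(-1/271350) = -34219/15475633200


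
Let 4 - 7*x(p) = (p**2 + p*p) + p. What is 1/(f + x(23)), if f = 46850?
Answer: 7/326873 ≈ 2.1415e-5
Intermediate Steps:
x(p) = 4/7 - 2*p**2/7 - p/7 (x(p) = 4/7 - ((p**2 + p*p) + p)/7 = 4/7 - ((p**2 + p**2) + p)/7 = 4/7 - (2*p**2 + p)/7 = 4/7 - (p + 2*p**2)/7 = 4/7 + (-2*p**2/7 - p/7) = 4/7 - 2*p**2/7 - p/7)
1/(f + x(23)) = 1/(46850 + (4/7 - 2/7*23**2 - 1/7*23)) = 1/(46850 + (4/7 - 2/7*529 - 23/7)) = 1/(46850 + (4/7 - 1058/7 - 23/7)) = 1/(46850 - 1077/7) = 1/(326873/7) = 7/326873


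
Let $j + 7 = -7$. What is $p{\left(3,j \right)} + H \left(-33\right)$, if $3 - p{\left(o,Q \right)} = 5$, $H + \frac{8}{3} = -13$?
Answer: $515$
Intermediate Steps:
$j = -14$ ($j = -7 - 7 = -14$)
$H = - \frac{47}{3}$ ($H = - \frac{8}{3} - 13 = - \frac{47}{3} \approx -15.667$)
$p{\left(o,Q \right)} = -2$ ($p{\left(o,Q \right)} = 3 - 5 = -2$)
$p{\left(3,j \right)} + H \left(-33\right) = -2 - -517 = -2 + 517 = 515$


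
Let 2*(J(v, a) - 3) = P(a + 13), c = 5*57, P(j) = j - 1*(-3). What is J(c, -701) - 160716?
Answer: -322111/2 ≈ -1.6106e+5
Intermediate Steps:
P(j) = 3 + j (P(j) = j + 3 = 3 + j)
c = 285
J(v, a) = 11 + a/2 (J(v, a) = 3 + (3 + (a + 13))/2 = 3 + (3 + (13 + a))/2 = 3 + (16 + a)/2 = 3 + (8 + a/2) = 11 + a/2)
J(c, -701) - 160716 = (11 + (½)*(-701)) - 160716 = (11 - 701/2) - 160716 = -679/2 - 160716 = -322111/2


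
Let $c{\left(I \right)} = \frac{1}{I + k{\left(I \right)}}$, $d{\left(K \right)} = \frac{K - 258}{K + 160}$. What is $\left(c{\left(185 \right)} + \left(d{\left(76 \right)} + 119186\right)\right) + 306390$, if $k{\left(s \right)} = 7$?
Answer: $\frac{4820916251}{11328} \approx 4.2558 \cdot 10^{5}$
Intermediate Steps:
$d{\left(K \right)} = \frac{-258 + K}{160 + K}$
$c{\left(I \right)} = \frac{1}{7 + I}$ ($c{\left(I \right)} = \frac{1}{I + 7} = \frac{1}{7 + I}$)
$\left(c{\left(185 \right)} + \left(d{\left(76 \right)} + 119186\right)\right) + 306390 = \left(\frac{1}{7 + 185} + \left(\frac{-258 + 76}{160 + 76} + 119186\right)\right) + 306390 = \left(\frac{1}{192} + \left(\frac{1}{236} \left(-182\right) + 119186\right)\right) + 306390 = \left(\frac{1}{192} + \left(- \frac{91}{118} + 119186\right)\right) + 306390 = \left(\frac{1}{192} + \frac{14063857}{118}\right) + 306390 = \frac{1350130331}{11328} + 306390 = \frac{4820916251}{11328}$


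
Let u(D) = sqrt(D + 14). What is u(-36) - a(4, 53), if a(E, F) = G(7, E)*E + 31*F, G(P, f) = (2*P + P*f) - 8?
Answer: -1779 + I*sqrt(22) ≈ -1779.0 + 4.6904*I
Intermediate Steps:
u(D) = sqrt(14 + D)
G(P, f) = -8 + 2*P + P*f
a(E, F) = 31*F + E*(6 + 7*E) (a(E, F) = (-8 + 2*7 + 7*E)*E + 31*F = (-8 + 14 + 7*E)*E + 31*F = (6 + 7*E)*E + 31*F = E*(6 + 7*E) + 31*F = 31*F + E*(6 + 7*E))
u(-36) - a(4, 53) = sqrt(14 - 36) - (31*53 + 4*(6 + 7*4)) = sqrt(-22) - (1643 + 4*(6 + 28)) = I*sqrt(22) - (1643 + 4*34) = I*sqrt(22) - (1643 + 136) = I*sqrt(22) - 1*1779 = I*sqrt(22) - 1779 = -1779 + I*sqrt(22)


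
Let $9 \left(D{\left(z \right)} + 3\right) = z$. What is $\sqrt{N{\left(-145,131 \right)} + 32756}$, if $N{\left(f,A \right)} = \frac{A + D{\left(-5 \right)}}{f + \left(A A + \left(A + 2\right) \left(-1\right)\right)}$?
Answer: $\frac{\sqrt{84029680624757}}{50649} \approx 180.99$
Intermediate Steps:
$D{\left(z \right)} = -3 + \frac{z}{9}$
$N{\left(f,A \right)} = \frac{- \frac{32}{9} + A}{-2 + f + A^{2} - A}$ ($N{\left(f,A \right)} = \frac{A + \left(-3 + \frac{1}{9} \left(-5\right)\right)}{f + \left(A A + \left(A + 2\right) \left(-1\right)\right)} = \frac{A - \frac{32}{9}}{f + \left(A^{2} + \left(2 + A\right) \left(-1\right)\right)} = \frac{A - \frac{32}{9}}{f - \left(2 + A - A^{2}\right)} = \frac{- \frac{32}{9} + A}{f - \left(2 + A - A^{2}\right)} = \frac{- \frac{32}{9} + A}{-2 + f + A^{2} - A}$)
$\sqrt{N{\left(-145,131 \right)} + 32756} = \sqrt{\frac{- \frac{32}{9} + 131}{-2 - 145 + 131^{2} - 131} + 32756} = \sqrt{\frac{1}{-2 - 145 + 17161 - 131} \cdot \frac{1147}{9} + 32756} = \sqrt{\frac{1}{16883} \cdot \frac{1147}{9} + 32756} = \sqrt{\frac{1147}{151947} + 32756} = \sqrt{\frac{4977177079}{151947}} = \frac{\sqrt{84029680624757}}{50649}$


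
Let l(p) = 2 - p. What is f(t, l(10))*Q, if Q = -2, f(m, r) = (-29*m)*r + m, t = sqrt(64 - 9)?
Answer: -466*sqrt(55) ≈ -3455.9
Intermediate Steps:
t = sqrt(55) ≈ 7.4162
f(m, r) = m - 29*m*r (f(m, r) = -29*m*r + m = m - 29*m*r)
f(t, l(10))*Q = (sqrt(55)*(1 - 29*(2 - 1*10)))*(-2) = (sqrt(55)*(1 - 29*(2 - 10)))*(-2) = (sqrt(55)*(1 - 29*(-8)))*(-2) = (sqrt(55)*(1 + 232))*(-2) = (sqrt(55)*233)*(-2) = (233*sqrt(55))*(-2) = -466*sqrt(55)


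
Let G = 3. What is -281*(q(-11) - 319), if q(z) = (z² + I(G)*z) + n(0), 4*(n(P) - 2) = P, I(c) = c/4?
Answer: 229577/4 ≈ 57394.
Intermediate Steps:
I(c) = c/4 (I(c) = c*(¼) = c/4)
n(P) = 2 + P/4
q(z) = 2 + z² + 3*z/4 (q(z) = (z² + ((¼)*3)*z) + (2 + (¼)*0) = (z² + 3*z/4) + (2 + 0) = (z² + 3*z/4) + 2 = 2 + z² + 3*z/4)
-281*(q(-11) - 319) = -281*((2 + (-11)² + (¾)*(-11)) - 319) = -281*((2 + 121 - 33/4) - 319) = -281*(459/4 - 319) = -281*(-817/4) = 229577/4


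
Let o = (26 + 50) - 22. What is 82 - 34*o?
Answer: -1754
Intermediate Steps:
o = 54 (o = 76 - 22 = 54)
82 - 34*o = 82 - 34*54 = 82 - 1836 = -1754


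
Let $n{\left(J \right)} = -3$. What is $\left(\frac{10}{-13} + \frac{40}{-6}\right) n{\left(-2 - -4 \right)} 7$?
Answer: $\frac{2030}{13} \approx 156.15$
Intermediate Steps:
$\left(\frac{10}{-13} + \frac{40}{-6}\right) n{\left(-2 - -4 \right)} 7 = \left(\frac{10}{-13} + \frac{40}{-6}\right) \left(-3\right) 7 = \left(10 \left(- \frac{1}{13}\right) + 40 \left(- \frac{1}{6}\right)\right) \left(-3\right) 7 = \left(- \frac{10}{13} - \frac{20}{3}\right) \left(-3\right) 7 = \left(- \frac{290}{39}\right) \left(-3\right) 7 = \frac{290}{13} \cdot 7 = \frac{2030}{13}$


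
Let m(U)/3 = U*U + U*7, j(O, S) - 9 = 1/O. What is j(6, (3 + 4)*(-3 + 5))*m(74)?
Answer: 164835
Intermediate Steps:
j(O, S) = 9 + 1/O
m(U) = 3*U² + 21*U (m(U) = 3*(U*U + U*7) = 3*(U² + 7*U) = 3*U² + 21*U)
j(6, (3 + 4)*(-3 + 5))*m(74) = (9 + 1/6)*(3*74*(7 + 74)) = (9 + ⅙)*(3*74*81) = (55/6)*17982 = 164835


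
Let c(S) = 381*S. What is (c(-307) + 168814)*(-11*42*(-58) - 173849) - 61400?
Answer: -7624318291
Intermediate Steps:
(c(-307) + 168814)*(-11*42*(-58) - 173849) - 61400 = (381*(-307) + 168814)*(-11*42*(-58) - 173849) - 61400 = (-116967 + 168814)*(-462*(-58) - 173849) - 61400 = 51847*(26796 - 173849) - 61400 = 51847*(-147053) - 61400 = -7624256891 - 61400 = -7624318291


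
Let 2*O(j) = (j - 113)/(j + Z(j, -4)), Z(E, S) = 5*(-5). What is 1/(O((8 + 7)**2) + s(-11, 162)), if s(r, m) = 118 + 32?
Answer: 25/3757 ≈ 0.0066542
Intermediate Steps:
Z(E, S) = -25
O(j) = (-113 + j)/(2*(-25 + j)) (O(j) = ((j - 113)/(j - 25))/2 = ((-113 + j)/(-25 + j))/2 = (-113 + j)/(2*(-25 + j)))
s(r, m) = 150
1/(O((8 + 7)**2) + s(-11, 162)) = 1/((-113 + (8 + 7)**2)/(2*(-25 + (8 + 7)**2)) + 150) = 1/((-113 + 15**2)/(2*(-25 + 15**2)) + 150) = 1/((-113 + 225)/(2*(-25 + 225)) + 150) = 1/((1/2)*112/200 + 150) = 1/((1/2)*(1/200)*112 + 150) = 1/(7/25 + 150) = 1/(3757/25) = 25/3757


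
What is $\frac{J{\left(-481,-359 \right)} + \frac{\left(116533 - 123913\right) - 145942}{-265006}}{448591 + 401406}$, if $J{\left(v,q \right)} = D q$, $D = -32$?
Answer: $\frac{1522271125}{112627152491} \approx 0.013516$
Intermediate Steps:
$J{\left(v,q \right)} = - 32 q$
$\frac{J{\left(-481,-359 \right)} + \frac{\left(116533 - 123913\right) - 145942}{-265006}}{448591 + 401406} = \frac{\left(-32\right) \left(-359\right) + \frac{\left(116533 - 123913\right) - 145942}{-265006}}{448591 + 401406} = \frac{11488 + \left(-7380 - 145942\right) \left(- \frac{1}{265006}\right)}{849997} = \left(11488 - - \frac{76661}{132503}\right) \frac{1}{849997} = \left(11488 + \frac{76661}{132503}\right) \frac{1}{849997} = \frac{1522271125}{132503} \cdot \frac{1}{849997} = \frac{1522271125}{112627152491}$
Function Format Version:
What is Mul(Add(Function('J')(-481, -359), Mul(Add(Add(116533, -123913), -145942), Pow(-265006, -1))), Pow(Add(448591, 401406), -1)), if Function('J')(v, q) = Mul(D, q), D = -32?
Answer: Rational(1522271125, 112627152491) ≈ 0.013516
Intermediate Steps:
Function('J')(v, q) = Mul(-32, q)
Mul(Add(Function('J')(-481, -359), Mul(Add(Add(116533, -123913), -145942), Pow(-265006, -1))), Pow(Add(448591, 401406), -1)) = Mul(Add(Mul(-32, -359), Mul(Add(Add(116533, -123913), -145942), Pow(-265006, -1))), Pow(Add(448591, 401406), -1)) = Mul(Add(11488, Mul(Add(-7380, -145942), Rational(-1, 265006))), Pow(849997, -1)) = Mul(Add(11488, Mul(-153322, Rational(-1, 265006))), Rational(1, 849997)) = Mul(Add(11488, Rational(76661, 132503)), Rational(1, 849997)) = Mul(Rational(1522271125, 132503), Rational(1, 849997)) = Rational(1522271125, 112627152491)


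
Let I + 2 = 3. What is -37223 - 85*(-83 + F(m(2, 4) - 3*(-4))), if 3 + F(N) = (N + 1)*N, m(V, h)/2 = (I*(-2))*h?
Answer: -30933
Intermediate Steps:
I = 1 (I = -2 + 3 = 1)
m(V, h) = -4*h (m(V, h) = 2*((1*(-2))*h) = 2*(-2*h) = -4*h)
F(N) = -3 + N*(1 + N) (F(N) = -3 + (N + 1)*N = -3 + (1 + N)*N = -3 + N*(1 + N))
-37223 - 85*(-83 + F(m(2, 4) - 3*(-4))) = -37223 - 85*(-83 + (-3 + (-4*4 - 3*(-4)) + (-4*4 - 3*(-4))²)) = -37223 - 85*(-83 + (-3 + (-16 + 12) + (-16 + 12)²)) = -37223 - 85*(-83 + (-3 - 4 + (-4)²)) = -37223 - 85*(-83 + (-3 - 4 + 16)) = -37223 - 85*(-83 + 9) = -37223 - 85*(-74) = -37223 + 6290 = -30933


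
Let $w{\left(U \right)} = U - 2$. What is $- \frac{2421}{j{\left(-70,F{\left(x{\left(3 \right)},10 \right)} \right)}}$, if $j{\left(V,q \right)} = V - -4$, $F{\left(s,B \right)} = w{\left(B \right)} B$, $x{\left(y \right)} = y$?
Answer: $\frac{807}{22} \approx 36.682$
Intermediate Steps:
$w{\left(U \right)} = -2 + U$ ($w{\left(U \right)} = U - 2 = -2 + U$)
$F{\left(s,B \right)} = B \left(-2 + B\right)$ ($F{\left(s,B \right)} = \left(-2 + B\right) B = B \left(-2 + B\right)$)
$j{\left(V,q \right)} = 4 + V$ ($j{\left(V,q \right)} = V + 4 = 4 + V$)
$- \frac{2421}{j{\left(-70,F{\left(x{\left(3 \right)},10 \right)} \right)}} = - \frac{2421}{4 - 70} = - \frac{2421}{-66} = \left(-2421\right) \left(- \frac{1}{66}\right) = \frac{807}{22}$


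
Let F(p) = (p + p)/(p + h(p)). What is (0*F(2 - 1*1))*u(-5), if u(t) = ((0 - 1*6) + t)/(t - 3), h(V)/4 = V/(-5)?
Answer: 0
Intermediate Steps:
h(V) = -4*V/5 (h(V) = 4*(V/(-5)) = 4*(V*(-1/5)) = 4*(-V/5) = -4*V/5)
F(p) = 10 (F(p) = (p + p)/(p - 4*p/5) = (2*p)/((p/5)) = (2*p)*(5/p) = 10)
u(t) = (-6 + t)/(-3 + t) (u(t) = ((0 - 6) + t)/(-3 + t) = (-6 + t)/(-3 + t))
(0*F(2 - 1*1))*u(-5) = (0*10)*((-6 - 5)/(-3 - 5)) = 0*(-11/(-8)) = 0*(-1/8*(-11)) = 0*(11/8) = 0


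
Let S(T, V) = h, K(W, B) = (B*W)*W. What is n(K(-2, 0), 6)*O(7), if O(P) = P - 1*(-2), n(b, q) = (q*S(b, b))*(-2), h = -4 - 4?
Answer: 864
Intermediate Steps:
K(W, B) = B*W²
h = -8
S(T, V) = -8
n(b, q) = 16*q (n(b, q) = (q*(-8))*(-2) = -8*q*(-2) = 16*q)
O(P) = 2 + P (O(P) = P + 2 = 2 + P)
n(K(-2, 0), 6)*O(7) = (16*6)*(2 + 7) = 96*9 = 864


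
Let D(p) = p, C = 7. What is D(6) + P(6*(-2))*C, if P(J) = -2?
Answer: -8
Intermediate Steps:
D(6) + P(6*(-2))*C = 6 - 2*7 = 6 - 14 = -8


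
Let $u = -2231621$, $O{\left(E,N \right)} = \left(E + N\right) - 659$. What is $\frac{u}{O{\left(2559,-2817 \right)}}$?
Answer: $\frac{318803}{131} \approx 2433.6$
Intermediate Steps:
$O{\left(E,N \right)} = -659 + E + N$
$\frac{u}{O{\left(2559,-2817 \right)}} = - \frac{2231621}{-659 + 2559 - 2817} = - \frac{2231621}{-917} = \left(-2231621\right) \left(- \frac{1}{917}\right) = \frac{318803}{131}$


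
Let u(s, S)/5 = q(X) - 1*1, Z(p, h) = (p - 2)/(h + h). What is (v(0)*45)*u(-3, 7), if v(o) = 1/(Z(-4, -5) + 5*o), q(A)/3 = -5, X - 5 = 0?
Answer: -6000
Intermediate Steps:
X = 5 (X = 5 + 0 = 5)
q(A) = -15 (q(A) = 3*(-5) = -15)
Z(p, h) = (-2 + p)/(2*h) (Z(p, h) = (-2 + p)/((2*h)) = (-2 + p)*(1/(2*h)) = (-2 + p)/(2*h))
u(s, S) = -80 (u(s, S) = 5*(-15 - 1*1) = 5*(-15 - 1) = 5*(-16) = -80)
v(o) = 1/(⅗ + 5*o) (v(o) = 1/((½)*(-2 - 4)/(-5) + 5*o) = 1/((½)*(-⅕)*(-6) + 5*o) = 1/(⅗ + 5*o))
(v(0)*45)*u(-3, 7) = ((5/(3 + 25*0))*45)*(-80) = ((5/(3 + 0))*45)*(-80) = ((5/3)*45)*(-80) = 75*(-80) = -6000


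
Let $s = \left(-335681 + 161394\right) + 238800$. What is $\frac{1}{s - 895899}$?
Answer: $- \frac{1}{831386} \approx -1.2028 \cdot 10^{-6}$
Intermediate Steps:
$s = 64513$ ($s = -174287 + 238800 = 64513$)
$\frac{1}{s - 895899} = \frac{1}{64513 - 895899} = \frac{1}{-831386} = - \frac{1}{831386}$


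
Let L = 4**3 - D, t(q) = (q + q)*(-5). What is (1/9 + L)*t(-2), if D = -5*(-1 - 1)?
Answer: 9740/9 ≈ 1082.2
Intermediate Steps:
D = 10 (D = -5*(-2) = 10)
t(q) = -10*q (t(q) = (2*q)*(-5) = -10*q)
L = 54 (L = 4**3 - 1*10 = 64 - 10 = 54)
(1/9 + L)*t(-2) = (1/9 + 54)*(-10*(-2)) = (1/9 + 54)*20 = (487/9)*20 = 9740/9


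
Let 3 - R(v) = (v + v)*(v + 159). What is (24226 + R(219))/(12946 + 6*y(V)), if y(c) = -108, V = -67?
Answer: -141335/12298 ≈ -11.493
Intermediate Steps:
R(v) = 3 - 2*v*(159 + v) (R(v) = 3 - (v + v)*(v + 159) = 3 - 2*v*(159 + v))
(24226 + R(219))/(12946 + 6*y(V)) = (24226 + (3 - 318*219 - 2*219²))/(12946 + 6*(-108)) = (24226 + (3 - 69642 - 2*47961))/(12946 - 648) = (24226 + (3 - 69642 - 95922))/12298 = (24226 - 165561)*(1/12298) = -141335*1/12298 = -141335/12298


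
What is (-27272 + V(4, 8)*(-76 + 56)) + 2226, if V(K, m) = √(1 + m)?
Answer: -25106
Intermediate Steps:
(-27272 + V(4, 8)*(-76 + 56)) + 2226 = (-27272 + √(1 + 8)*(-76 + 56)) + 2226 = (-27272 + √9*(-20)) + 2226 = (-27272 + 3*(-20)) + 2226 = (-27272 - 60) + 2226 = -27332 + 2226 = -25106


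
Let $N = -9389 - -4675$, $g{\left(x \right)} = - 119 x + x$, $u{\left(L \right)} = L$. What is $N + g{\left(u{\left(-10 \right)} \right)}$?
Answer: $-3534$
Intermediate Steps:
$g{\left(x \right)} = - 118 x$
$N = -4714$ ($N = -9389 + 4675 = -4714$)
$N + g{\left(u{\left(-10 \right)} \right)} = -4714 - -1180 = -4714 + 1180 = -3534$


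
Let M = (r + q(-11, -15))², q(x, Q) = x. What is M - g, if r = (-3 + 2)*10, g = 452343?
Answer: -451902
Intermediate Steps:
r = -10 (r = -1*10 = -10)
M = 441 (M = (-10 - 11)² = (-21)² = 441)
M - g = 441 - 1*452343 = 441 - 452343 = -451902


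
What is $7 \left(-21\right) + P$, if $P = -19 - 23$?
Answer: $-189$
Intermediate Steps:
$P = -42$ ($P = -19 - 23 = -42$)
$7 \left(-21\right) + P = 7 \left(-21\right) - 42 = -147 - 42 = -189$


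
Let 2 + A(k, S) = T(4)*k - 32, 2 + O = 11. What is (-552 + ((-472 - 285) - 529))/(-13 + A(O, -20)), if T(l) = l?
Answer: 1838/11 ≈ 167.09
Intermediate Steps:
O = 9 (O = -2 + 11 = 9)
A(k, S) = -34 + 4*k (A(k, S) = -2 + (4*k - 32) = -2 + (-32 + 4*k) = -34 + 4*k)
(-552 + ((-472 - 285) - 529))/(-13 + A(O, -20)) = (-552 + ((-472 - 285) - 529))/(-13 + (-34 + 4*9)) = (-552 + (-757 - 529))/(-13 + (-34 + 36)) = (-552 - 1286)/(-13 + 2) = -1838/(-11) = -1838*(-1/11) = 1838/11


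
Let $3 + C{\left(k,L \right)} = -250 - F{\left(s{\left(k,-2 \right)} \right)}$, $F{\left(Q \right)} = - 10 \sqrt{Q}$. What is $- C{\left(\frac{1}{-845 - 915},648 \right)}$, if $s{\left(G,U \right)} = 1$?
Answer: $243$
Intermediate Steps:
$C{\left(k,L \right)} = -243$ ($C{\left(k,L \right)} = -3 - \left(250 - 10 \sqrt{1}\right) = -3 - \left(250 - 10\right) = -3 - 240 = -243$)
$- C{\left(\frac{1}{-845 - 915},648 \right)} = \left(-1\right) \left(-243\right) = 243$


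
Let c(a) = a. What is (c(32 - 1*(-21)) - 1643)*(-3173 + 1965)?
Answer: 1920720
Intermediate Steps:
(c(32 - 1*(-21)) - 1643)*(-3173 + 1965) = ((32 - 1*(-21)) - 1643)*(-3173 + 1965) = ((32 + 21) - 1643)*(-1208) = (53 - 1643)*(-1208) = -1590*(-1208) = 1920720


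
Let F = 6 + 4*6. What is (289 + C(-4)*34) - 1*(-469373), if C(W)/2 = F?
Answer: 471702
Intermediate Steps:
F = 30 (F = 6 + 24 = 30)
C(W) = 60 (C(W) = 2*30 = 60)
(289 + C(-4)*34) - 1*(-469373) = (289 + 60*34) - 1*(-469373) = (289 + 2040) + 469373 = 2329 + 469373 = 471702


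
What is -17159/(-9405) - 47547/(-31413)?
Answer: 328731734/98479755 ≈ 3.3381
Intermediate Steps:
-17159/(-9405) - 47547/(-31413) = -17159*(-1/9405) - 47547*(-1/31413) = 17159/9405 + 15849/10471 = 328731734/98479755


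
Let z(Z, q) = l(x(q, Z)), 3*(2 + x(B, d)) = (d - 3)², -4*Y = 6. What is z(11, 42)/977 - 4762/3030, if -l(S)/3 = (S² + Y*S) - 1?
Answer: -3888707/1480155 ≈ -2.6272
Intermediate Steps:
Y = -3/2 (Y = -¼*6 = -3/2 ≈ -1.5000)
x(B, d) = -2 + (-3 + d)²/3 (x(B, d) = -2 + (d - 3)²/3 = -2 + (-3 + d)²/3)
l(S) = 3 - 3*S² + 9*S/2 (l(S) = -3*((S² - 3*S/2) - 1) = -3*(-1 + S² - 3*S/2) = 3 - 3*S² + 9*S/2)
z(Z, q) = -6 - 3*(-2 + (-3 + Z)²/3)² + 3*(-3 + Z)²/2 (z(Z, q) = 3 - 3*(-2 + (-3 + Z)²/3)² + 9*(-2 + (-3 + Z)²/3)/2 = 3 - 3*(-2 + (-3 + Z)²/3)² + (-9 + 3*(-3 + Z)²/2) = -6 - 3*(-2 + (-3 + Z)²/3)² + 3*(-3 + Z)²/2)
z(11, 42)/977 - 4762/3030 = (-6 - (-6 + (-3 + 11)²)²/3 + 3*(-3 + 11)²/2)/977 - 4762/3030 = (-6 - (-6 + 8²)²/3 + (3/2)*8²)*(1/977) - 4762*1/3030 = (-6 - (-6 + 64)²/3 + (3/2)*64)*(1/977) - 2381/1515 = (-6 - ⅓*58² + 96)*(1/977) - 2381/1515 = (-6 - ⅓*3364 + 96)*(1/977) - 2381/1515 = (-6 - 3364/3 + 96)*(1/977) - 2381/1515 = -3094/3*1/977 - 2381/1515 = -3094/2931 - 2381/1515 = -3888707/1480155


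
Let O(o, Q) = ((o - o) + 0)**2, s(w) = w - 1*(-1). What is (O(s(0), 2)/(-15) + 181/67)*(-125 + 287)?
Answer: 29322/67 ≈ 437.64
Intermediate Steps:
s(w) = 1 + w (s(w) = w + 1 = 1 + w)
O(o, Q) = 0 (O(o, Q) = (0 + 0)**2 = 0**2 = 0)
(O(s(0), 2)/(-15) + 181/67)*(-125 + 287) = (0/(-15) + 181/67)*(-125 + 287) = (0*(-1/15) + 181*(1/67))*162 = (0 + 181/67)*162 = (181/67)*162 = 29322/67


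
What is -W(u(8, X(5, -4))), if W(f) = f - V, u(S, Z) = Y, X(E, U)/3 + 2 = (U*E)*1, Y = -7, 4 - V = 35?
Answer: -24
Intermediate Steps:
V = -31 (V = 4 - 1*35 = 4 - 35 = -31)
X(E, U) = -6 + 3*E*U (X(E, U) = -6 + 3*((U*E)*1) = -6 + 3*((E*U)*1) = -6 + 3*(E*U) = -6 + 3*E*U)
u(S, Z) = -7
W(f) = 31 + f (W(f) = f - 1*(-31) = f + 31 = 31 + f)
-W(u(8, X(5, -4))) = -(31 - 7) = -1*24 = -24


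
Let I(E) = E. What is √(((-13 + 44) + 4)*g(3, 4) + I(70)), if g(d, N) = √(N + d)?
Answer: √(70 + 35*√7) ≈ 12.752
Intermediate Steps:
√(((-13 + 44) + 4)*g(3, 4) + I(70)) = √(((-13 + 44) + 4)*√(4 + 3) + 70) = √((31 + 4)*√7 + 70) = √(35*√7 + 70) = √(70 + 35*√7)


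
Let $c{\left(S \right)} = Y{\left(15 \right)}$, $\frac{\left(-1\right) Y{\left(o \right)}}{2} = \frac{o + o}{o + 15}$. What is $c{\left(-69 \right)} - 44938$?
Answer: $-44940$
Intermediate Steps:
$Y{\left(o \right)} = - \frac{4 o}{15 + o}$ ($Y{\left(o \right)} = - 2 \frac{o + o}{o + 15} = - 2 \frac{2 o}{15 + o} = - \frac{4 o}{15 + o}$)
$c{\left(S \right)} = -2$ ($c{\left(S \right)} = \left(-4\right) 15 \frac{1}{15 + 15} = \left(-4\right) 15 \cdot \frac{1}{30} = -2$)
$c{\left(-69 \right)} - 44938 = -2 - 44938 = -44940$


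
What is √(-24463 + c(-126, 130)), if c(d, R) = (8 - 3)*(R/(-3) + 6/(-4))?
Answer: I*√888738/6 ≈ 157.12*I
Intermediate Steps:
c(d, R) = -15/2 - 5*R/3 (c(d, R) = 5*(R*(-⅓) + 6*(-¼)) = 5*(-R/3 - 3/2) = 5*(-3/2 - R/3) = -15/2 - 5*R/3)
√(-24463 + c(-126, 130)) = √(-24463 + (-15/2 - 5/3*130)) = √(-24463 + (-15/2 - 650/3)) = √(-24463 - 1345/6) = √(-148123/6) = I*√888738/6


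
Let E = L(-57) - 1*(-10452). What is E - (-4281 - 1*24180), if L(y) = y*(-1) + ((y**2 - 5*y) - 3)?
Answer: 42501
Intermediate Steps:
L(y) = -3 + y**2 - 6*y (L(y) = -y + (-3 + y**2 - 5*y) = -3 + y**2 - 6*y)
E = 14040 (E = (-3 + (-57)**2 - 6*(-57)) - 1*(-10452) = (-3 + 3249 + 342) + 10452 = 3588 + 10452 = 14040)
E - (-4281 - 1*24180) = 14040 - (-4281 - 1*24180) = 14040 - (-4281 - 24180) = 14040 - 1*(-28461) = 14040 + 28461 = 42501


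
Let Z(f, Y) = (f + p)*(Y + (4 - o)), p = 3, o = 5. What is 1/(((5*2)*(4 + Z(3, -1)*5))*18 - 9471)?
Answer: -1/19551 ≈ -5.1148e-5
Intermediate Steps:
Z(f, Y) = (-1 + Y)*(3 + f) (Z(f, Y) = (f + 3)*(Y + (4 - 1*5)) = (3 + f)*(Y + (4 - 5)) = (3 + f)*(Y - 1) = (3 + f)*(-1 + Y) = (-1 + Y)*(3 + f))
1/(((5*2)*(4 + Z(3, -1)*5))*18 - 9471) = 1/(((5*2)*(4 + (-3 - 1*3 + 3*(-1) - 1*3)*5))*18 - 9471) = 1/((10*(4 + (-3 - 3 - 3 - 3)*5))*18 - 9471) = 1/((10*(4 - 12*5))*18 - 9471) = 1/((10*(4 - 60))*18 - 9471) = 1/((10*(-56))*18 - 9471) = 1/(-560*18 - 9471) = 1/(-10080 - 9471) = 1/(-19551) = -1/19551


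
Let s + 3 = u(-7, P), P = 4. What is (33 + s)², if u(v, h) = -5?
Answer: 625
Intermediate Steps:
s = -8 (s = -3 - 5 = -8)
(33 + s)² = (33 - 8)² = 25² = 625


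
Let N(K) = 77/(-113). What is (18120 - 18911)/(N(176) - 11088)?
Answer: 12769/179003 ≈ 0.071334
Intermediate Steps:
N(K) = -77/113 (N(K) = 77*(-1/113) = -77/113)
(18120 - 18911)/(N(176) - 11088) = (18120 - 18911)/(-77/113 - 11088) = -791/(-1253021/113) = -791*(-113/1253021) = 12769/179003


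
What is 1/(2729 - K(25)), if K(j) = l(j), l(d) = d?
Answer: 1/2704 ≈ 0.00036982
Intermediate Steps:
K(j) = j
1/(2729 - K(25)) = 1/(2729 - 1*25) = 1/(2729 - 25) = 1/2704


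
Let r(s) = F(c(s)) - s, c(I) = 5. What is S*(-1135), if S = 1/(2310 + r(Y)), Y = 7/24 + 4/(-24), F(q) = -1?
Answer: -9080/18471 ≈ -0.49158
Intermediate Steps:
Y = ⅛ (Y = 7*(1/24) + 4*(-1/24) = 7/24 - ⅙ = ⅛ ≈ 0.12500)
r(s) = -1 - s
S = 8/18471 (S = 1/(2310 + (-1 - 1*⅛)) = 1/(2310 + (-1 - ⅛)) = 1/(2310 - 9/8) = 1/(18471/8) = 8/18471 ≈ 0.00043311)
S*(-1135) = (8/18471)*(-1135) = -9080/18471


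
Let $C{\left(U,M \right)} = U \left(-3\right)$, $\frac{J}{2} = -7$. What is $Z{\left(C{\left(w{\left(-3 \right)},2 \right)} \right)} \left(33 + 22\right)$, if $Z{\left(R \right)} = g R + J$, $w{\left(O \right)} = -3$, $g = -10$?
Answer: $-5720$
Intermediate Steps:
$J = -14$ ($J = 2 \left(-7\right) = -14$)
$C{\left(U,M \right)} = - 3 U$
$Z{\left(R \right)} = -14 - 10 R$ ($Z{\left(R \right)} = - 10 R - 14 = -14 - 10 R$)
$Z{\left(C{\left(w{\left(-3 \right)},2 \right)} \right)} \left(33 + 22\right) = \left(-14 - 10 \left(\left(-3\right) \left(-3\right)\right)\right) \left(33 + 22\right) = \left(-14 - 90\right) 55 = \left(-104\right) 55 = -5720$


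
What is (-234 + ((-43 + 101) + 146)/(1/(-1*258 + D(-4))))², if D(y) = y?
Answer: 2881757124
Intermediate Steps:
(-234 + ((-43 + 101) + 146)/(1/(-1*258 + D(-4))))² = (-234 + ((-43 + 101) + 146)/(1/(-1*258 - 4)))² = (-234 + (58 + 146)/(1/(-258 - 4)))² = (-234 + 204/(1/(-262)))² = (-234 + 204/(-1/262))² = (-234 + 204*(-262))² = (-234 - 53448)² = (-53682)² = 2881757124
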